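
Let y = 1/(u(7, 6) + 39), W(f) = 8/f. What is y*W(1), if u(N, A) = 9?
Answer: 1/6 ≈ 0.16667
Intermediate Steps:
y = 1/48 (y = 1/(9 + 39) = 1/48 ≈ 0.020833)
y*W(1) = (8/1)/48 = (8*1)/48 = (1/48)*8 = 1/6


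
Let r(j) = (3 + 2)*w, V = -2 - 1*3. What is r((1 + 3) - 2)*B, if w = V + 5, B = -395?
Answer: 0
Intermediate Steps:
V = -5 (V = -2 - 3 = -5)
w = 0 (w = -5 + 5 = 0)
r(j) = 0 (r(j) = (3 + 2)*0 = 5*0 = 0)
r((1 + 3) - 2)*B = 0*(-395) = 0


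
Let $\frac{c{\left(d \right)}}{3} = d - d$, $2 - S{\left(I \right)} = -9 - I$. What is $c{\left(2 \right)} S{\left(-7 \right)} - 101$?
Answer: $-101$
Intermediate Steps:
$S{\left(I \right)} = 11 + I$ ($S{\left(I \right)} = 2 - \left(-9 - I\right) = 2 + \left(9 + I\right) = 11 + I$)
$c{\left(d \right)} = 0$ ($c{\left(d \right)} = 3 \left(d - d\right) = 3 \cdot 0 = 0$)
$c{\left(2 \right)} S{\left(-7 \right)} - 101 = 0 \left(11 - 7\right) - 101 = 0 \cdot 4 - 101 = 0 - 101 = -101$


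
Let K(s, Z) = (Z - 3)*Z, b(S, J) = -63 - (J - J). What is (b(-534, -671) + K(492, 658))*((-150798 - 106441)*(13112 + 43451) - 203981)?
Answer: -6270166054689726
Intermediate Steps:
b(S, J) = -63 (b(S, J) = -63 - 1*0 = -63 + 0 = -63)
K(s, Z) = Z*(-3 + Z) (K(s, Z) = (-3 + Z)*Z = Z*(-3 + Z))
(b(-534, -671) + K(492, 658))*((-150798 - 106441)*(13112 + 43451) - 203981) = (-63 + 658*(-3 + 658))*((-150798 - 106441)*(13112 + 43451) - 203981) = (-63 + 658*655)*(-257239*56563 - 203981) = (-63 + 430990)*(-14550209557 - 203981) = 430927*(-14550413538) = -6270166054689726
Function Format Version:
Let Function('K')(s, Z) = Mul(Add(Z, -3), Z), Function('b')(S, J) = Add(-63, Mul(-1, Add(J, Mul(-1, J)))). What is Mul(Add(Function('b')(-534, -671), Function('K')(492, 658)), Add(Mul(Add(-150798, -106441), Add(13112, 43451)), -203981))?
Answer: -6270166054689726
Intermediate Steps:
Function('b')(S, J) = -63 (Function('b')(S, J) = Add(-63, Mul(-1, 0)) = Add(-63, 0) = -63)
Function('K')(s, Z) = Mul(Z, Add(-3, Z)) (Function('K')(s, Z) = Mul(Add(-3, Z), Z) = Mul(Z, Add(-3, Z)))
Mul(Add(Function('b')(-534, -671), Function('K')(492, 658)), Add(Mul(Add(-150798, -106441), Add(13112, 43451)), -203981)) = Mul(Add(-63, Mul(658, Add(-3, 658))), Add(Mul(Add(-150798, -106441), Add(13112, 43451)), -203981)) = Mul(Add(-63, Mul(658, 655)), Add(Mul(-257239, 56563), -203981)) = Mul(Add(-63, 430990), Add(-14550209557, -203981)) = Mul(430927, -14550413538) = -6270166054689726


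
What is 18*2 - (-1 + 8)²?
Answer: -13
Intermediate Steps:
18*2 - (-1 + 8)² = 36 - 1*7² = 36 - 1*49 = 36 - 49 = -13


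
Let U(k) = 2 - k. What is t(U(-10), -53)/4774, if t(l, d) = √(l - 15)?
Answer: I*√3/4774 ≈ 0.00036281*I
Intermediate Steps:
t(l, d) = √(-15 + l)
t(U(-10), -53)/4774 = √(-15 + (2 - 1*(-10)))/4774 = √(-15 + (2 + 10))*(1/4774) = √(-15 + 12)*(1/4774) = √(-3)*(1/4774) = (I*√3)*(1/4774) = I*√3/4774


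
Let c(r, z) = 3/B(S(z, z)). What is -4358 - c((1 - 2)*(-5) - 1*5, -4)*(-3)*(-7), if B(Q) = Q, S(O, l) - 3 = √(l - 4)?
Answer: (-8716*√2 + 13137*I)/(-3*I + 2*√2) ≈ -4369.1 + 10.482*I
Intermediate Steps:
S(O, l) = 3 + √(-4 + l) (S(O, l) = 3 + √(l - 4) = 3 + √(-4 + l))
c(r, z) = 3/(3 + √(-4 + z))
-4358 - c((1 - 2)*(-5) - 1*5, -4)*(-3)*(-7) = -4358 - (3/(3 + √(-4 - 4)))*(-3)*(-7) = -4358 - (3/(3 + √(-8)))*(-3)*(-7) = -4358 - (3/(3 + 2*I*√2))*(-3)*(-7) = -4358 - (-9/(3 + 2*I*√2))*(-7) = -4358 - 63/(3 + 2*I*√2)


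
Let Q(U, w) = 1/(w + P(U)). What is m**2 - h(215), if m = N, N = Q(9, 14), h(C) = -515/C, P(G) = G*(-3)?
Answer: 17450/7267 ≈ 2.4013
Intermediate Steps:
P(G) = -3*G
Q(U, w) = 1/(w - 3*U)
N = -1/13 (N = 1/(14 - 3*9) = 1/(14 - 27) = 1/(-13) = -1/13 ≈ -0.076923)
m = -1/13 ≈ -0.076923
m**2 - h(215) = (-1/13)**2 - (-515)/215 = 1/169 - (-515)/215 = 1/169 - 1*(-103/43) = 1/169 + 103/43 = 17450/7267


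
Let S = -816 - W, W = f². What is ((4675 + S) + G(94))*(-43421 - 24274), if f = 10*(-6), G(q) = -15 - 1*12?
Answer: -15705240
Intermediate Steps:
G(q) = -27 (G(q) = -15 - 12 = -27)
f = -60
W = 3600 (W = (-60)² = 3600)
S = -4416 (S = -816 - 1*3600 = -816 - 3600 = -4416)
((4675 + S) + G(94))*(-43421 - 24274) = ((4675 - 4416) - 27)*(-43421 - 24274) = (259 - 27)*(-67695) = 232*(-67695) = -15705240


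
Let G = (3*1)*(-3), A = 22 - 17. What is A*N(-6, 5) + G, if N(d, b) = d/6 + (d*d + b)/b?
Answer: 27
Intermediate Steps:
A = 5
N(d, b) = d/6 + (b + d**2)/b (N(d, b) = d*(1/6) + (d**2 + b)/b = d/6 + (b + d**2)/b)
G = -9 (G = 3*(-3) = -9)
A*N(-6, 5) + G = 5*(1 + (1/6)*(-6) + (-6)**2/5) - 9 = 5*(1 - 1 + (1/5)*36) - 9 = 5*(1 - 1 + 36/5) - 9 = 5*(36/5) - 9 = 36 - 9 = 27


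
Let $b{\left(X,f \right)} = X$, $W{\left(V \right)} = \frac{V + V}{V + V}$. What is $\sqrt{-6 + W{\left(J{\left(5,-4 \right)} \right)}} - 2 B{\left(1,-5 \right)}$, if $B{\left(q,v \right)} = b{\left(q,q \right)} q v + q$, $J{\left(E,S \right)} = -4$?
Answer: $8 + i \sqrt{5} \approx 8.0 + 2.2361 i$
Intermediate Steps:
$W{\left(V \right)} = 1$ ($W{\left(V \right)} = \frac{2 V}{2 V} = 2 V \frac{1}{2 V} = 1$)
$B{\left(q,v \right)} = q + v q^{2}$ ($B{\left(q,v \right)} = q q v + q = q^{2} v + q = v q^{2} + q = q + v q^{2}$)
$\sqrt{-6 + W{\left(J{\left(5,-4 \right)} \right)}} - 2 B{\left(1,-5 \right)} = \sqrt{-6 + 1} - 2 \cdot 1 \left(1 + 1 \left(-5\right)\right) = \sqrt{-5} - 2 \cdot 1 \left(1 - 5\right) = i \sqrt{5} - 2 \cdot 1 \left(-4\right) = i \sqrt{5} - -8 = i \sqrt{5} + 8 = 8 + i \sqrt{5}$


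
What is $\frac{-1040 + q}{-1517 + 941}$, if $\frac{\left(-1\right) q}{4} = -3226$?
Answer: $- \frac{1483}{72} \approx -20.597$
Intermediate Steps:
$q = 12904$ ($q = \left(-4\right) \left(-3226\right) = 12904$)
$\frac{-1040 + q}{-1517 + 941} = \frac{-1040 + 12904}{-1517 + 941} = \frac{11864}{-576} = 11864 \left(- \frac{1}{576}\right) = - \frac{1483}{72}$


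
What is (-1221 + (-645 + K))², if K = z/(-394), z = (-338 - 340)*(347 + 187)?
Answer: 34810603776/38809 ≈ 8.9697e+5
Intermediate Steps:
z = -362052 (z = -678*534 = -362052)
K = 181026/197 (K = -362052/(-394) = -362052*(-1/394) = 181026/197 ≈ 918.91)
(-1221 + (-645 + K))² = (-1221 + (-645 + 181026/197))² = (-1221 + 53961/197)² = (-186576/197)² = 34810603776/38809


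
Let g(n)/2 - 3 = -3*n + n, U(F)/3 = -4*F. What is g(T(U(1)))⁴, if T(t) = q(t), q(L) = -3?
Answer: 104976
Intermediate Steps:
U(F) = -12*F (U(F) = 3*(-4*F) = -12*F)
T(t) = -3
g(n) = 6 - 4*n (g(n) = 6 + 2*(-3*n + n) = 6 + 2*(-2*n) = 6 - 4*n)
g(T(U(1)))⁴ = (6 - 4*(-3))⁴ = (6 + 12)⁴ = 18⁴ = 104976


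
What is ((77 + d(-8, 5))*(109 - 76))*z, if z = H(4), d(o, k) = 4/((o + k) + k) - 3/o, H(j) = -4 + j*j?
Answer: 62865/2 ≈ 31433.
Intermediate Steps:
H(j) = -4 + j**2
d(o, k) = -3/o + 4/(o + 2*k) (d(o, k) = 4/((k + o) + k) - 3/o = 4/(o + 2*k) - 3/o = -3/o + 4/(o + 2*k))
z = 12 (z = -4 + 4**2 = -4 + 16 = 12)
((77 + d(-8, 5))*(109 - 76))*z = ((77 + (-8 - 6*5)/((-8)*(-8 + 2*5)))*(109 - 76))*12 = ((77 - (-8 - 30)/(8*(-8 + 10)))*33)*12 = ((77 - 1/8*(-38)/2)*33)*12 = ((77 - 1/8*1/2*(-38))*33)*12 = ((77 + 19/8)*33)*12 = ((635/8)*33)*12 = (20955/8)*12 = 62865/2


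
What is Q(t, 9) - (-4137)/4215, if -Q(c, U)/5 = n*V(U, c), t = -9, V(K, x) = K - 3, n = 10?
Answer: -420121/1405 ≈ -299.02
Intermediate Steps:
V(K, x) = -3 + K
Q(c, U) = 150 - 50*U (Q(c, U) = -50*(-3 + U) = -5*(-30 + 10*U) = 150 - 50*U)
Q(t, 9) - (-4137)/4215 = (150 - 50*9) - (-4137)/4215 = (150 - 450) - (-4137)/4215 = -300 - 1*(-1379/1405) = -300 + 1379/1405 = -420121/1405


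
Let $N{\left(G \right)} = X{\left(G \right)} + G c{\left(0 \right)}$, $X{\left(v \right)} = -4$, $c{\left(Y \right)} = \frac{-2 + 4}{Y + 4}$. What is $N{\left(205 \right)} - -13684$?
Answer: $\frac{27565}{2} \approx 13783.0$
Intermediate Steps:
$c{\left(Y \right)} = \frac{2}{4 + Y}$
$N{\left(G \right)} = -4 + \frac{G}{2}$ ($N{\left(G \right)} = -4 + G \frac{2}{4 + 0} = -4 + G \frac{2}{4} = -4 + G 2 \cdot \frac{1}{4} = -4 + G \frac{1}{2} = -4 + \frac{G}{2}$)
$N{\left(205 \right)} - -13684 = \left(-4 + \frac{1}{2} \cdot 205\right) - -13684 = \left(-4 + \frac{205}{2}\right) + 13684 = \frac{197}{2} + 13684 = \frac{27565}{2}$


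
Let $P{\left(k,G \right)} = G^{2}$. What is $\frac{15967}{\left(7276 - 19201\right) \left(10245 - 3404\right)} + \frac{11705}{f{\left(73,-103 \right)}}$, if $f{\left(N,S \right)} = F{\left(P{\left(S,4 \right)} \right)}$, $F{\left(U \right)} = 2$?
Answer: $\frac{954881285191}{163157850} \approx 5852.5$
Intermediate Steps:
$f{\left(N,S \right)} = 2$
$\frac{15967}{\left(7276 - 19201\right) \left(10245 - 3404\right)} + \frac{11705}{f{\left(73,-103 \right)}} = \frac{15967}{\left(7276 - 19201\right) \left(10245 - 3404\right)} + \frac{11705}{2} = \frac{15967}{\left(-11925\right) 6841} + 11705 \cdot \frac{1}{2} = \frac{15967}{-81578925} + \frac{11705}{2} = 15967 \left(- \frac{1}{81578925}\right) + \frac{11705}{2} = - \frac{15967}{81578925} + \frac{11705}{2} = \frac{954881285191}{163157850}$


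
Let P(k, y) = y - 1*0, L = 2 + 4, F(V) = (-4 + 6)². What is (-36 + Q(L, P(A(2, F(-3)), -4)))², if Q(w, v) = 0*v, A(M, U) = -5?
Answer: 1296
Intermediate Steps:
F(V) = 4 (F(V) = 2² = 4)
L = 6
P(k, y) = y (P(k, y) = y + 0 = y)
Q(w, v) = 0
(-36 + Q(L, P(A(2, F(-3)), -4)))² = (-36 + 0)² = (-36)² = 1296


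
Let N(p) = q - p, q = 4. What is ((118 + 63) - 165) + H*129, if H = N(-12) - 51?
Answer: -4499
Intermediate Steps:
N(p) = 4 - p
H = -35 (H = (4 - 1*(-12)) - 51 = (4 + 12) - 51 = 16 - 51 = -35)
((118 + 63) - 165) + H*129 = ((118 + 63) - 165) - 35*129 = (181 - 165) - 4515 = 16 - 4515 = -4499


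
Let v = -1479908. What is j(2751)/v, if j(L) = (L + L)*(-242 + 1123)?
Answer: -2423631/739954 ≈ -3.2754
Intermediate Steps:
j(L) = 1762*L (j(L) = (2*L)*881 = 1762*L)
j(2751)/v = (1762*2751)/(-1479908) = 4847262*(-1/1479908) = -2423631/739954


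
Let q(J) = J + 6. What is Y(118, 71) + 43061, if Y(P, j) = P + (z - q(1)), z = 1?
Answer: 43173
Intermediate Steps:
q(J) = 6 + J
Y(P, j) = -6 + P (Y(P, j) = P + (1 - (6 + 1)) = P + (1 - 1*7) = P + (1 - 7) = P - 6 = -6 + P)
Y(118, 71) + 43061 = (-6 + 118) + 43061 = 112 + 43061 = 43173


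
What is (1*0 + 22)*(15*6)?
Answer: 1980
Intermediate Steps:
(1*0 + 22)*(15*6) = (0 + 22)*90 = 22*90 = 1980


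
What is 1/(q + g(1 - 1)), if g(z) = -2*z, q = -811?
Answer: -1/811 ≈ -0.0012330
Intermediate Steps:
1/(q + g(1 - 1)) = 1/(-811 - 2*(1 - 1)) = 1/(-811 - 2*0) = 1/(-811 + 0) = 1/(-811) = -1/811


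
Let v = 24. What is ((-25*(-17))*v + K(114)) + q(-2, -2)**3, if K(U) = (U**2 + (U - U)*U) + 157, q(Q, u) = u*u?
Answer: 23417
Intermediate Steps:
q(Q, u) = u**2
K(U) = 157 + U**2 (K(U) = (U**2 + 0*U) + 157 = (U**2 + 0) + 157 = U**2 + 157 = 157 + U**2)
((-25*(-17))*v + K(114)) + q(-2, -2)**3 = (-25*(-17)*24 + (157 + 114**2)) + ((-2)**2)**3 = (425*24 + (157 + 12996)) + 4**3 = (10200 + 13153) + 64 = 23353 + 64 = 23417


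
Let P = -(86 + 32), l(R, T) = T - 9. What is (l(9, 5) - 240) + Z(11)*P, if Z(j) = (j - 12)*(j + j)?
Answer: 2352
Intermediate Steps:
l(R, T) = -9 + T
Z(j) = 2*j*(-12 + j) (Z(j) = (-12 + j)*(2*j) = 2*j*(-12 + j))
P = -118 (P = -1*118 = -118)
(l(9, 5) - 240) + Z(11)*P = ((-9 + 5) - 240) + (2*11*(-12 + 11))*(-118) = (-4 - 240) + (2*11*(-1))*(-118) = -244 - 22*(-118) = -244 + 2596 = 2352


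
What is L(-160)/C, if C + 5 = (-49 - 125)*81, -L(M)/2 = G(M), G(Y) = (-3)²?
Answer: 18/14099 ≈ 0.0012767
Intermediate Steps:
G(Y) = 9
L(M) = -18 (L(M) = -2*9 = -18)
C = -14099 (C = -5 + (-49 - 125)*81 = -5 - 174*81 = -5 - 14094 = -14099)
L(-160)/C = -18/(-14099) = -18*(-1/14099) = 18/14099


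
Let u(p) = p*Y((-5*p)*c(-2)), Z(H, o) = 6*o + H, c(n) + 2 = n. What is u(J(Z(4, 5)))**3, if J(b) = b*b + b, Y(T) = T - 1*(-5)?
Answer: 22732407972426859875000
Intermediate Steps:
c(n) = -2 + n
Y(T) = 5 + T (Y(T) = T + 5 = 5 + T)
Z(H, o) = H + 6*o
J(b) = b + b**2 (J(b) = b**2 + b = b + b**2)
u(p) = p*(5 + 20*p) (u(p) = p*(5 + (-5*p)*(-2 - 2)) = p*(5 - 5*p*(-4)) = p*(5 + 20*p))
u(J(Z(4, 5)))**3 = (5*((4 + 6*5)*(1 + (4 + 6*5)))*(1 + 4*((4 + 6*5)*(1 + (4 + 6*5)))))**3 = (5*((4 + 30)*(1 + (4 + 30)))*(1 + 4*((4 + 30)*(1 + (4 + 30)))))**3 = (5*(34*(1 + 34))*(1 + 4*(34*(1 + 34))))**3 = (5*(34*35)*(1 + 4*(34*35)))**3 = (5*1190*(1 + 4*1190))**3 = (5*1190*(1 + 4760))**3 = (5*1190*4761)**3 = 28327950**3 = 22732407972426859875000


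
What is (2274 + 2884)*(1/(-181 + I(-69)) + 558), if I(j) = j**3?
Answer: 473011860001/164345 ≈ 2.8782e+6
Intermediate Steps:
(2274 + 2884)*(1/(-181 + I(-69)) + 558) = (2274 + 2884)*(1/(-181 + (-69)**3) + 558) = 5158*(1/(-181 - 328509) + 558) = 5158*(1/(-328690) + 558) = 5158*(-1/328690 + 558) = 5158*(183409019/328690) = 473011860001/164345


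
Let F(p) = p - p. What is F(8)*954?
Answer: 0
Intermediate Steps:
F(p) = 0
F(8)*954 = 0*954 = 0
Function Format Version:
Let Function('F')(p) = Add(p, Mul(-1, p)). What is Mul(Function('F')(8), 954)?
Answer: 0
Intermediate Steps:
Function('F')(p) = 0
Mul(Function('F')(8), 954) = Mul(0, 954) = 0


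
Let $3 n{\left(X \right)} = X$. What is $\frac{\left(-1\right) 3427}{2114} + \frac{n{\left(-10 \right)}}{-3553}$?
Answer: $- \frac{36507253}{22533126} \approx -1.6202$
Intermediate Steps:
$n{\left(X \right)} = \frac{X}{3}$
$\frac{\left(-1\right) 3427}{2114} + \frac{n{\left(-10 \right)}}{-3553} = \frac{\left(-1\right) 3427}{2114} + \frac{\frac{1}{3} \left(-10\right)}{-3553} = \left(-3427\right) \frac{1}{2114} - - \frac{10}{10659} = - \frac{3427}{2114} + \frac{10}{10659} = - \frac{36507253}{22533126}$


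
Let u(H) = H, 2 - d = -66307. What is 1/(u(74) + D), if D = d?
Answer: 1/66383 ≈ 1.5064e-5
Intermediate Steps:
d = 66309 (d = 2 - 1*(-66307) = 2 + 66307 = 66309)
D = 66309
1/(u(74) + D) = 1/(74 + 66309) = 1/66383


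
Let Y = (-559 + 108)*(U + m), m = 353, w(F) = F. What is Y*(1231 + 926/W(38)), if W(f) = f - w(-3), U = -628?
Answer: 155475925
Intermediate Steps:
W(f) = 3 + f (W(f) = f - 1*(-3) = f + 3 = 3 + f)
Y = 124025 (Y = (-559 + 108)*(-628 + 353) = -451*(-275) = 124025)
Y*(1231 + 926/W(38)) = 124025*(1231 + 926/(3 + 38)) = 124025*(1231 + 926/41) = 124025*(51397/41) = 155475925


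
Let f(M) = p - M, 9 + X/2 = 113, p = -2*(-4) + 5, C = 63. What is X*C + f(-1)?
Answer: 13118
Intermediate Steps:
p = 13 (p = 8 + 5 = 13)
X = 208 (X = -18 + 2*113 = -18 + 226 = 208)
f(M) = 13 - M
X*C + f(-1) = 208*63 + (13 - 1*(-1)) = 13104 + (13 + 1) = 13104 + 14 = 13118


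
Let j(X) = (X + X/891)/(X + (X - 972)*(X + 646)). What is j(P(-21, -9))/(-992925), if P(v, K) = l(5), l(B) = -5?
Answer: -446/55405159594785 ≈ -8.0498e-12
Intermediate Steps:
P(v, K) = -5
j(X) = 892*X/(891*(X + (-972 + X)*(646 + X))) (j(X) = (X + X*(1/891))/(X + (-972 + X)*(646 + X)) = (X + X/891)/(X + (-972 + X)*(646 + X)) = (892*X/891)/(X + (-972 + X)*(646 + X)) = 892*X/(891*(X + (-972 + X)*(646 + X))))
j(P(-21, -9))/(-992925) = ((892/891)*(-5)/(-627912 + (-5)² - 325*(-5)))/(-992925) = ((892/891)*(-5)/(-627912 + 25 + 1625))*(-1/992925) = ((892/891)*(-5)/(-626262))*(-1/992925) = ((892/891)*(-5)*(-1/626262))*(-1/992925) = (2230/278999721)*(-1/992925) = -446/55405159594785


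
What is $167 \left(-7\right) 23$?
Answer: $-26887$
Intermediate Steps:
$167 \left(-7\right) 23 = \left(-1169\right) 23 = -26887$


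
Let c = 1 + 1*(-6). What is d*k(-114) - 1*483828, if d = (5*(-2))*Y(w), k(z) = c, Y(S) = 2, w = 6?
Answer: -483728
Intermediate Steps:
c = -5 (c = 1 - 6 = -5)
k(z) = -5
d = -20 (d = (5*(-2))*2 = -10*2 = -20)
d*k(-114) - 1*483828 = -20*(-5) - 1*483828 = 100 - 483828 = -483728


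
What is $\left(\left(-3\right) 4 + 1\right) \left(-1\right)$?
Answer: $11$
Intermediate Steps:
$\left(\left(-3\right) 4 + 1\right) \left(-1\right) = \left(-12 + 1\right) \left(-1\right) = \left(-11\right) \left(-1\right) = 11$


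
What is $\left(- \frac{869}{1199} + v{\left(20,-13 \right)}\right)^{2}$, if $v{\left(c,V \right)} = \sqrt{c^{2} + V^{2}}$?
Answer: $\frac{6766530}{11881} - \frac{158 \sqrt{569}}{109} \approx 534.95$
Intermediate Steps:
$v{\left(c,V \right)} = \sqrt{V^{2} + c^{2}}$
$\left(- \frac{869}{1199} + v{\left(20,-13 \right)}\right)^{2} = \left(- \frac{869}{1199} + \sqrt{\left(-13\right)^{2} + 20^{2}}\right)^{2} = \left(\left(-869\right) \frac{1}{1199} + \sqrt{169 + 400}\right)^{2} = \left(- \frac{79}{109} + \sqrt{569}\right)^{2}$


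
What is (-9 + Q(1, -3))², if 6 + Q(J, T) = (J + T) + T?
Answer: 400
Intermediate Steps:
Q(J, T) = -6 + J + 2*T (Q(J, T) = -6 + ((J + T) + T) = -6 + (J + 2*T) = -6 + J + 2*T)
(-9 + Q(1, -3))² = (-9 + (-6 + 1 + 2*(-3)))² = (-9 + (-6 + 1 - 6))² = (-9 - 11)² = (-20)² = 400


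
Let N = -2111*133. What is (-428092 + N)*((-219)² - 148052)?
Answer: 70950005805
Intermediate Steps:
N = -280763
(-428092 + N)*((-219)² - 148052) = (-428092 - 280763)*((-219)² - 148052) = -708855*(47961 - 148052) = -708855*(-100091) = 70950005805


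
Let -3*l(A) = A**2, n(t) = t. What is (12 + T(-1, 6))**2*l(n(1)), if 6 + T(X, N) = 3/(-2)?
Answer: -27/4 ≈ -6.7500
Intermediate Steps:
T(X, N) = -15/2 (T(X, N) = -6 + 3/(-2) = -6 + 3*(-1/2) = -6 - 3/2 = -15/2)
l(A) = -A**2/3
(12 + T(-1, 6))**2*l(n(1)) = (12 - 15/2)**2*(-1/3*1**2) = (9/2)**2*(-1/3*1) = (81/4)*(-1/3) = -27/4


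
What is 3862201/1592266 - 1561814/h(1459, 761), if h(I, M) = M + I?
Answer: -309781155538/441853815 ≈ -701.09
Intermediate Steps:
h(I, M) = I + M
3862201/1592266 - 1561814/h(1459, 761) = 3862201/1592266 - 1561814/(1459 + 761) = 3862201*(1/1592266) - 1561814/2220 = 3862201/1592266 - 1561814*1/2220 = 3862201/1592266 - 780907/1110 = -309781155538/441853815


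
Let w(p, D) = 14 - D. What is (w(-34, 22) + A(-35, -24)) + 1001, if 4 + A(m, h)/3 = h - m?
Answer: 1014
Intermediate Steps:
A(m, h) = -12 - 3*m + 3*h (A(m, h) = -12 + 3*(h - m) = -12 + (-3*m + 3*h) = -12 - 3*m + 3*h)
(w(-34, 22) + A(-35, -24)) + 1001 = ((14 - 1*22) + (-12 - 3*(-35) + 3*(-24))) + 1001 = ((14 - 22) + (-12 + 105 - 72)) + 1001 = (-8 + 21) + 1001 = 13 + 1001 = 1014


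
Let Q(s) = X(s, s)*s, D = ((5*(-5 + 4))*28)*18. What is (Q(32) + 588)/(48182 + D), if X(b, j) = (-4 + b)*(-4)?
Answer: -1498/22831 ≈ -0.065613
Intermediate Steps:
X(b, j) = 16 - 4*b
D = -2520 (D = ((5*(-1))*28)*18 = -5*28*18 = -140*18 = -2520)
Q(s) = s*(16 - 4*s) (Q(s) = (16 - 4*s)*s = s*(16 - 4*s))
(Q(32) + 588)/(48182 + D) = (4*32*(4 - 1*32) + 588)/(48182 - 2520) = (4*32*(4 - 32) + 588)/45662 = (4*32*(-28) + 588)*(1/45662) = (-3584 + 588)*(1/45662) = -2996*1/45662 = -1498/22831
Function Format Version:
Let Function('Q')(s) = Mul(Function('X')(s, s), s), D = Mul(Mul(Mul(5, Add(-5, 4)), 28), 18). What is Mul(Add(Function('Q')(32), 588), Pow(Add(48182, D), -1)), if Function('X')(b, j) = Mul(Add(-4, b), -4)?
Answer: Rational(-1498, 22831) ≈ -0.065613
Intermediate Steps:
Function('X')(b, j) = Add(16, Mul(-4, b))
D = -2520 (D = Mul(Mul(Mul(5, -1), 28), 18) = Mul(Mul(-5, 28), 18) = Mul(-140, 18) = -2520)
Function('Q')(s) = Mul(s, Add(16, Mul(-4, s))) (Function('Q')(s) = Mul(Add(16, Mul(-4, s)), s) = Mul(s, Add(16, Mul(-4, s))))
Mul(Add(Function('Q')(32), 588), Pow(Add(48182, D), -1)) = Mul(Add(Mul(4, 32, Add(4, Mul(-1, 32))), 588), Pow(Add(48182, -2520), -1)) = Mul(Add(Mul(4, 32, Add(4, -32)), 588), Pow(45662, -1)) = Mul(Add(Mul(4, 32, -28), 588), Rational(1, 45662)) = Mul(Add(-3584, 588), Rational(1, 45662)) = Mul(-2996, Rational(1, 45662)) = Rational(-1498, 22831)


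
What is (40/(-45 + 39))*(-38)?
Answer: 760/3 ≈ 253.33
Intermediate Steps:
(40/(-45 + 39))*(-38) = (40/(-6))*(-38) = (40*(-⅙))*(-38) = -20/3*(-38) = 760/3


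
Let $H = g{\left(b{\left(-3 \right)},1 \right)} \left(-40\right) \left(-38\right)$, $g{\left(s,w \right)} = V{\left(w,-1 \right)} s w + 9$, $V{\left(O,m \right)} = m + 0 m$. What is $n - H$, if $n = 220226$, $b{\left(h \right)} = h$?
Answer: $201986$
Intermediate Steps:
$V{\left(O,m \right)} = m$ ($V{\left(O,m \right)} = m + 0 = m$)
$g{\left(s,w \right)} = 9 - s w$ ($g{\left(s,w \right)} = - s w + 9 = 9 - s w$)
$H = 18240$ ($H = \left(9 - \left(-3\right) 1\right) \left(-40\right) \left(-38\right) = \left(9 + 3\right) \left(-40\right) \left(-38\right) = 12 \left(-40\right) \left(-38\right) = \left(-480\right) \left(-38\right) = 18240$)
$n - H = 220226 - 18240 = 201986$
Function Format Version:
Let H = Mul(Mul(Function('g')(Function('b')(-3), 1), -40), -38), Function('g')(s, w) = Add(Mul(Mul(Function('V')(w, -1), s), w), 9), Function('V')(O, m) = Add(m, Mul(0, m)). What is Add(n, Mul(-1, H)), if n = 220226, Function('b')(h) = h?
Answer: 201986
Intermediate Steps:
Function('V')(O, m) = m (Function('V')(O, m) = Add(m, 0) = m)
Function('g')(s, w) = Add(9, Mul(-1, s, w)) (Function('g')(s, w) = Add(Mul(Mul(-1, s), w), 9) = Add(Mul(-1, s, w), 9) = Add(9, Mul(-1, s, w)))
H = 18240 (H = Mul(Mul(Add(9, Mul(-1, -3, 1)), -40), -38) = Mul(Mul(Add(9, 3), -40), -38) = Mul(Mul(12, -40), -38) = Mul(-480, -38) = 18240)
Add(n, Mul(-1, H)) = Add(220226, Mul(-1, 18240)) = Add(220226, -18240) = 201986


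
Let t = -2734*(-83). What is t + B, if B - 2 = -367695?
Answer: -140771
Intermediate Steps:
B = -367693 (B = 2 - 367695 = -367693)
t = 226922
t + B = 226922 - 367693 = -140771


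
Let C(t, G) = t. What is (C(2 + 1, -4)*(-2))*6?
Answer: -36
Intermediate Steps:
(C(2 + 1, -4)*(-2))*6 = ((2 + 1)*(-2))*6 = (3*(-2))*6 = -6*6 = -36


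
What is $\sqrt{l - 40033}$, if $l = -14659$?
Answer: $22 i \sqrt{113} \approx 233.86 i$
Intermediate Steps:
$\sqrt{l - 40033} = \sqrt{-14659 - 40033} = \sqrt{-54692} = 22 i \sqrt{113}$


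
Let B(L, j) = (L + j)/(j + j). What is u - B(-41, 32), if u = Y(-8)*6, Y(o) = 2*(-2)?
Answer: -1527/64 ≈ -23.859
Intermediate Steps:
B(L, j) = (L + j)/(2*j) (B(L, j) = (L + j)/((2*j)) = (L + j)*(1/(2*j)) = (L + j)/(2*j))
Y(o) = -4
u = -24 (u = -4*6 = -24)
u - B(-41, 32) = -24 - (-41 + 32)/(2*32) = -24 - (-9)/(2*32) = -24 - 1*(-9/64) = -24 + 9/64 = -1527/64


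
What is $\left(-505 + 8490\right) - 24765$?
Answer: $-16780$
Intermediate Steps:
$\left(-505 + 8490\right) - 24765 = 7985 - 24765 = -16780$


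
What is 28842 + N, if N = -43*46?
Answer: 26864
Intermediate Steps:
N = -1978
28842 + N = 28842 - 1978 = 26864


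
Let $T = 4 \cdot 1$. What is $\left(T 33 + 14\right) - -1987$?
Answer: $2133$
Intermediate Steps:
$T = 4$
$\left(T 33 + 14\right) - -1987 = \left(4 \cdot 33 + 14\right) - -1987 = \left(132 + 14\right) + 1987 = 146 + 1987 = 2133$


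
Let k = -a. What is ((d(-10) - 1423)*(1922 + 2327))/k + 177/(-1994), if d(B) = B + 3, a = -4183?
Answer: -12116423971/8340902 ≈ -1452.7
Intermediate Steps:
d(B) = 3 + B
k = 4183 (k = -1*(-4183) = 4183)
((d(-10) - 1423)*(1922 + 2327))/k + 177/(-1994) = (((3 - 10) - 1423)*(1922 + 2327))/4183 + 177/(-1994) = ((-7 - 1423)*4249)*(1/4183) + 177*(-1/1994) = -1430*4249*(1/4183) - 177/1994 = -6076070*1/4183 - 177/1994 = -6076070/4183 - 177/1994 = -12116423971/8340902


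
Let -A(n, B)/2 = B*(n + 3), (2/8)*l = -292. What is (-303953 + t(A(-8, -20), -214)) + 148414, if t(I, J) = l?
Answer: -156707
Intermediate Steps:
l = -1168 (l = 4*(-292) = -1168)
A(n, B) = -2*B*(3 + n) (A(n, B) = -2*B*(n + 3) = -2*B*(3 + n))
t(I, J) = -1168
(-303953 + t(A(-8, -20), -214)) + 148414 = (-303953 - 1168) + 148414 = -305121 + 148414 = -156707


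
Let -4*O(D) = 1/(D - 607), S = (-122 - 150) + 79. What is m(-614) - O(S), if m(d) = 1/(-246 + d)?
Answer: -203/137600 ≈ -0.0014753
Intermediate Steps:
S = -193 (S = -272 + 79 = -193)
O(D) = -1/(4*(-607 + D)) (O(D) = -1/(4*(D - 607)) = -1/(4*(-607 + D)))
m(-614) - O(S) = 1/(-246 - 614) - (-1)/(-2428 + 4*(-193)) = 1/(-860) - (-1)/(-2428 - 772) = -1/860 - (-1)/(-3200) = -1/860 - (-1)*(-1)/3200 = -1/860 - 1*1/3200 = -1/860 - 1/3200 = -203/137600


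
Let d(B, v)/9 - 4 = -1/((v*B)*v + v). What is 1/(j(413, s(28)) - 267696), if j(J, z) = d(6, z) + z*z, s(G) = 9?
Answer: -55/14716846 ≈ -3.7372e-6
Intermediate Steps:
d(B, v) = 36 - 9/(v + B*v²) (d(B, v) = 36 + 9*(-1/((v*B)*v + v)) = 36 + 9*(-1/((B*v)*v + v)) = 36 + 9*(-1/(B*v² + v)) = 36 + 9*(-1/(v + B*v²)) = 36 - 9/(v + B*v²))
j(J, z) = z² + 9*(-1 + 4*z + 24*z²)/(z*(1 + 6*z)) (j(J, z) = 9*(-1 + 4*z + 4*6*z²)/(z*(1 + 6*z)) + z*z = 9*(-1 + 4*z + 24*z²)/(z*(1 + 6*z)) + z² = z² + 9*(-1 + 4*z + 24*z²)/(z*(1 + 6*z)))
1/(j(413, s(28)) - 267696) = 1/((-9 + 36*9 + 216*9² + 9³*(1 + 6*9))/(9*(1 + 6*9)) - 267696) = 1/((-9 + 324 + 216*81 + 729*(1 + 54))/(9*(1 + 54)) - 267696) = 1/((⅑)*(-9 + 324 + 17496 + 729*55)/55 - 267696) = 1/((⅑)*(1/55)*(-9 + 324 + 17496 + 40095) - 267696) = 1/((⅑)*(1/55)*57906 - 267696) = 1/(6434/55 - 267696) = 1/(-14716846/55) = -55/14716846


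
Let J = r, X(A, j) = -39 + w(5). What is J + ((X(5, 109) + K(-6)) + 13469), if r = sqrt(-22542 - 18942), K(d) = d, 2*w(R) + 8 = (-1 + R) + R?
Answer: 26849/2 + 2*I*sqrt(10371) ≈ 13425.0 + 203.68*I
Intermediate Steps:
w(R) = -9/2 + R (w(R) = -4 + ((-1 + R) + R)/2 = -4 + (-1 + 2*R)/2 = -4 + (-1/2 + R) = -9/2 + R)
r = 2*I*sqrt(10371) (r = sqrt(-41484) = 2*I*sqrt(10371) ≈ 203.68*I)
X(A, j) = -77/2 (X(A, j) = -39 + (-9/2 + 5) = -39 + 1/2 = -77/2)
J = 2*I*sqrt(10371) ≈ 203.68*I
J + ((X(5, 109) + K(-6)) + 13469) = 2*I*sqrt(10371) + ((-77/2 - 6) + 13469) = 2*I*sqrt(10371) + (-89/2 + 13469) = 2*I*sqrt(10371) + 26849/2 = 26849/2 + 2*I*sqrt(10371)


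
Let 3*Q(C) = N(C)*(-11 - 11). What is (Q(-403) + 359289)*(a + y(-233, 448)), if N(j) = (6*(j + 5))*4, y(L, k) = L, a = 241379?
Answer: 103532900202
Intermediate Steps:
N(j) = 120 + 24*j (N(j) = (6*(5 + j))*4 = (30 + 6*j)*4 = 120 + 24*j)
Q(C) = -880 - 176*C (Q(C) = ((120 + 24*C)*(-11 - 11))/3 = ((120 + 24*C)*(-22))/3 = (-2640 - 528*C)/3 = -880 - 176*C)
(Q(-403) + 359289)*(a + y(-233, 448)) = ((-880 - 176*(-403)) + 359289)*(241379 - 233) = ((-880 + 70928) + 359289)*241146 = (70048 + 359289)*241146 = 429337*241146 = 103532900202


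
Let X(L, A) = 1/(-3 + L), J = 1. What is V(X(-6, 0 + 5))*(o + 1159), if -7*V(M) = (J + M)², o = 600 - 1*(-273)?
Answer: -130048/567 ≈ -229.36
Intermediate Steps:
o = 873 (o = 600 + 273 = 873)
V(M) = -(1 + M)²/7
V(X(-6, 0 + 5))*(o + 1159) = (-(1 + 1/(-3 - 6))²/7)*(873 + 1159) = -(1 + 1/(-9))²/7*2032 = -(1 - ⅑)²/7*2032 = -(8/9)²/7*2032 = -⅐*64/81*2032 = -64/567*2032 = -130048/567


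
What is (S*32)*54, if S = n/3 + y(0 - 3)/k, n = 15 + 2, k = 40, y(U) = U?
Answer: 48312/5 ≈ 9662.4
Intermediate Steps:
n = 17
S = 671/120 (S = 17/3 + (0 - 3)/40 = 17*(1/3) - 3*1/40 = 17/3 - 3/40 = 671/120 ≈ 5.5917)
(S*32)*54 = ((671/120)*32)*54 = (2684/15)*54 = 48312/5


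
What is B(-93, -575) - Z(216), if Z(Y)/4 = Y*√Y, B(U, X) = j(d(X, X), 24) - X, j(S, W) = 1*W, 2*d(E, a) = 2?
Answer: 599 - 5184*√6 ≈ -12099.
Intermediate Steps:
d(E, a) = 1 (d(E, a) = (½)*2 = 1)
j(S, W) = W
B(U, X) = 24 - X
Z(Y) = 4*Y^(3/2) (Z(Y) = 4*(Y*√Y) = 4*Y^(3/2))
B(-93, -575) - Z(216) = (24 - 1*(-575)) - 4*216^(3/2) = (24 + 575) - 4*1296*√6 = 599 - 5184*√6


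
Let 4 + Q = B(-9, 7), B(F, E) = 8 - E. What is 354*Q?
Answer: -1062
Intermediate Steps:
Q = -3 (Q = -4 + (8 - 1*7) = -4 + (8 - 7) = -4 + 1 = -3)
354*Q = 354*(-3) = -1062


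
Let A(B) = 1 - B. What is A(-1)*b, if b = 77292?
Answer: 154584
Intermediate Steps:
A(-1)*b = (1 - 1*(-1))*77292 = (1 + 1)*77292 = 2*77292 = 154584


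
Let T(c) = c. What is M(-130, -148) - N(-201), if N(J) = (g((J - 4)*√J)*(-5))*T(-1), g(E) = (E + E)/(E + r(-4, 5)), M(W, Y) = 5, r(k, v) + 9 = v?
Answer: -42235045/8447041 - 8200*I*√201/8447041 ≈ -5.0 - 0.013763*I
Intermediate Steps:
r(k, v) = -9 + v
g(E) = 2*E/(-4 + E) (g(E) = (E + E)/(E + (-9 + 5)) = (2*E)/(E - 4) = (2*E)/(-4 + E) = 2*E/(-4 + E))
N(J) = 10*√J*(-4 + J)/(-4 + √J*(-4 + J)) (N(J) = ((2*((J - 4)*√J)/(-4 + (J - 4)*√J))*(-5))*(-1) = ((2*((-4 + J)*√J)/(-4 + (-4 + J)*√J))*(-5))*(-1) = ((2*(√J*(-4 + J))/(-4 + √J*(-4 + J)))*(-5))*(-1) = ((2*√J*(-4 + J)/(-4 + √J*(-4 + J)))*(-5))*(-1) = -10*√J*(-4 + J)/(-4 + √J*(-4 + J))*(-1) = 10*√J*(-4 + J)/(-4 + √J*(-4 + J)))
M(-130, -148) - N(-201) = 5 - 10*√(-201)*(-4 - 201)/(-4 + √(-201)*(-4 - 201)) = 5 - 10*I*√201*(-205)/(-4 + (I*√201)*(-205)) = 5 - 10*I*√201*(-205)/(-4 - 205*I*√201) = 5 - (-2050)*I*√201/(-4 - 205*I*√201) = 5 + 2050*I*√201/(-4 - 205*I*√201)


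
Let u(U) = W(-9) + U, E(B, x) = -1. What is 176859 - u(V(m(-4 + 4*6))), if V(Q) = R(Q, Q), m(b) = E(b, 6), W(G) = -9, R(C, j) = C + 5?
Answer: 176864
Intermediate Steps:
R(C, j) = 5 + C
m(b) = -1
V(Q) = 5 + Q
u(U) = -9 + U
176859 - u(V(m(-4 + 4*6))) = 176859 - (-9 + (5 - 1)) = 176859 - (-9 + 4) = 176859 - 1*(-5) = 176859 + 5 = 176864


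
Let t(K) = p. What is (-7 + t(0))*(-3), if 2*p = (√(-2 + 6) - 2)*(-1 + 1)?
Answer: 21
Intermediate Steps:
p = 0 (p = ((√(-2 + 6) - 2)*(-1 + 1))/2 = ((√4 - 2)*0)/2 = ((2 - 2)*0)/2 = (0*0)/2 = (½)*0 = 0)
t(K) = 0
(-7 + t(0))*(-3) = (-7 + 0)*(-3) = -7*(-3) = 21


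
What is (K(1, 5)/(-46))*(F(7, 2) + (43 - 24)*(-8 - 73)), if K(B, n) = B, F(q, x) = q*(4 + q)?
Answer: 731/23 ≈ 31.783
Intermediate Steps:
(K(1, 5)/(-46))*(F(7, 2) + (43 - 24)*(-8 - 73)) = (1/(-46))*(7*(4 + 7) + (43 - 24)*(-8 - 73)) = (1*(-1/46))*(7*11 + 19*(-81)) = -(77 - 1539)/46 = -1/46*(-1462) = 731/23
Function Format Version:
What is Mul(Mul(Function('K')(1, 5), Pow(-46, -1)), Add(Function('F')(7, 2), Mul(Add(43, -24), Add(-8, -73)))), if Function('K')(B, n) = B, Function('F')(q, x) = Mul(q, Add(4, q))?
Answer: Rational(731, 23) ≈ 31.783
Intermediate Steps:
Mul(Mul(Function('K')(1, 5), Pow(-46, -1)), Add(Function('F')(7, 2), Mul(Add(43, -24), Add(-8, -73)))) = Mul(Mul(1, Pow(-46, -1)), Add(Mul(7, Add(4, 7)), Mul(Add(43, -24), Add(-8, -73)))) = Mul(Mul(1, Rational(-1, 46)), Add(Mul(7, 11), Mul(19, -81))) = Mul(Rational(-1, 46), Add(77, -1539)) = Mul(Rational(-1, 46), -1462) = Rational(731, 23)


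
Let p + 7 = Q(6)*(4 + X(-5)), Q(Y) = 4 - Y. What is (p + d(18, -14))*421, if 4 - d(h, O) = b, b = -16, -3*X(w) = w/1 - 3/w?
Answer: 13051/15 ≈ 870.07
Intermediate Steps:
X(w) = 1/w - w/3 (X(w) = -(w/1 - 3/w)/3 = -(w*1 - 3/w)/3 = -(w - 3/w)/3 = 1/w - w/3)
d(h, O) = 20 (d(h, O) = 4 - 1*(-16) = 4 + 16 = 20)
p = -269/15 (p = -7 + (4 - 1*6)*(4 + (1/(-5) - 1/3*(-5))) = -7 + (4 - 6)*(4 + (-1/5 + 5/3)) = -7 - 2*(4 + 22/15) = -7 - 2*82/15 = -7 - 164/15 = -269/15 ≈ -17.933)
(p + d(18, -14))*421 = (-269/15 + 20)*421 = (31/15)*421 = 13051/15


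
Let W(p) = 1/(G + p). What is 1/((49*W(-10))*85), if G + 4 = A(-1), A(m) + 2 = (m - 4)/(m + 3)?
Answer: -37/8330 ≈ -0.0044418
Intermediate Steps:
A(m) = -2 + (-4 + m)/(3 + m) (A(m) = -2 + (m - 4)/(m + 3) = -2 + (-4 + m)/(3 + m))
G = -17/2 (G = -4 + (-10 - 1*(-1))/(3 - 1) = -4 + (-10 + 1)/2 = -4 + (½)*(-9) = -4 - 9/2 = -17/2 ≈ -8.5000)
W(p) = 1/(-17/2 + p)
1/((49*W(-10))*85) = 1/((49*(2/(-17 + 2*(-10))))*85) = 1/((49*(2/(-17 - 20)))*85) = 1/((49*(2/(-37)))*85) = 1/((49*(2*(-1/37)))*85) = 1/((49*(-2/37))*85) = 1/(-98/37*85) = 1/(-8330/37) = -37/8330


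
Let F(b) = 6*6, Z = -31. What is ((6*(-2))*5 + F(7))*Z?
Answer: 744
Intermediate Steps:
F(b) = 36
((6*(-2))*5 + F(7))*Z = ((6*(-2))*5 + 36)*(-31) = (-12*5 + 36)*(-31) = (-60 + 36)*(-31) = -24*(-31) = 744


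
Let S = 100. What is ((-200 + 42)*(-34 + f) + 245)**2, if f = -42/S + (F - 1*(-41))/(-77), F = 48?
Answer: 127509670512324/3705625 ≈ 3.4410e+7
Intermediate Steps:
f = -6067/3850 (f = -42/100 + (48 - 1*(-41))/(-77) = -42*1/100 + (48 + 41)*(-1/77) = -21/50 + 89*(-1/77) = -21/50 - 89/77 = -6067/3850 ≈ -1.5758)
((-200 + 42)*(-34 + f) + 245)**2 = ((-200 + 42)*(-34 - 6067/3850) + 245)**2 = (-158*(-136967/3850) + 245)**2 = (10820393/1925 + 245)**2 = (11292018/1925)**2 = 127509670512324/3705625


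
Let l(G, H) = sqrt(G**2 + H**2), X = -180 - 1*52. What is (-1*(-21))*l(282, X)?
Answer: 42*sqrt(33337) ≈ 7668.5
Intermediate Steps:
X = -232 (X = -180 - 52 = -232)
(-1*(-21))*l(282, X) = (-1*(-21))*sqrt(282**2 + (-232)**2) = 21*sqrt(79524 + 53824) = 21*sqrt(133348) = 21*(2*sqrt(33337)) = 42*sqrt(33337)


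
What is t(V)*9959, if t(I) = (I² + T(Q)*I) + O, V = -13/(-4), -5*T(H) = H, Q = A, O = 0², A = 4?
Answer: 6343883/80 ≈ 79299.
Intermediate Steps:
O = 0
Q = 4
T(H) = -H/5
V = 13/4 (V = -13*(-¼) = 13/4 ≈ 3.2500)
t(I) = I² - 4*I/5 (t(I) = (I² + (-⅕*4)*I) + 0 = (I² - 4*I/5) + 0 = I² - 4*I/5)
t(V)*9959 = ((⅕)*(13/4)*(-4 + 5*(13/4)))*9959 = ((⅕)*(13/4)*(-4 + 65/4))*9959 = ((⅕)*(13/4)*(49/4))*9959 = (637/80)*9959 = 6343883/80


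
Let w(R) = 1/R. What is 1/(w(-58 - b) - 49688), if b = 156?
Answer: -214/10633233 ≈ -2.0126e-5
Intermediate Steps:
1/(w(-58 - b) - 49688) = 1/(1/(-58 - 1*156) - 49688) = 1/(1/(-58 - 156) - 49688) = 1/(1/(-214) - 49688) = 1/(-1/214 - 49688) = 1/(-10633233/214) = -214/10633233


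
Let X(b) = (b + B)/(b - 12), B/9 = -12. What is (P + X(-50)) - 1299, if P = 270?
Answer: -31820/31 ≈ -1026.5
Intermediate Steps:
B = -108 (B = 9*(-12) = -108)
X(b) = (-108 + b)/(-12 + b) (X(b) = (b - 108)/(b - 12) = (-108 + b)/(-12 + b))
(P + X(-50)) - 1299 = (270 + (-108 - 50)/(-12 - 50)) - 1299 = (270 - 158/(-62)) - 1299 = (270 - 1/62*(-158)) - 1299 = (270 + 79/31) - 1299 = 8449/31 - 1299 = -31820/31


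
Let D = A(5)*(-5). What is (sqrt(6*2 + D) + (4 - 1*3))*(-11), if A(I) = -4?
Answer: -11 - 44*sqrt(2) ≈ -73.225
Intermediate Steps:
D = 20 (D = -4*(-5) = 20)
(sqrt(6*2 + D) + (4 - 1*3))*(-11) = (sqrt(6*2 + 20) + (4 - 1*3))*(-11) = (sqrt(12 + 20) + (4 - 3))*(-11) = (sqrt(32) + 1)*(-11) = (4*sqrt(2) + 1)*(-11) = (1 + 4*sqrt(2))*(-11) = -11 - 44*sqrt(2)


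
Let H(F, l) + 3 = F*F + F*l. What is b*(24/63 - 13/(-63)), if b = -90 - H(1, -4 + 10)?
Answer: -3478/63 ≈ -55.206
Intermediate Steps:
H(F, l) = -3 + F² + F*l (H(F, l) = -3 + (F*F + F*l) = -3 + (F² + F*l) = -3 + F² + F*l)
b = -94 (b = -90 - (-3 + 1² + 1*(-4 + 10)) = -90 - (-3 + 1 + 1*6) = -90 - (-3 + 1 + 6) = -90 - 1*4 = -90 - 4 = -94)
b*(24/63 - 13/(-63)) = -94*(24/63 - 13/(-63)) = -94*(24*(1/63) - 13*(-1/63)) = -94*(8/21 + 13/63) = -94*37/63 = -3478/63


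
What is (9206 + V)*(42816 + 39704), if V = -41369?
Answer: -2654090760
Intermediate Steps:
(9206 + V)*(42816 + 39704) = (9206 - 41369)*(42816 + 39704) = -32163*82520 = -2654090760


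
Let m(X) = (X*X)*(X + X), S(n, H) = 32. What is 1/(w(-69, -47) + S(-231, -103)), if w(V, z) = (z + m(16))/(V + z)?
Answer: -116/4433 ≈ -0.026167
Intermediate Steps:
m(X) = 2*X³ (m(X) = X²*(2*X) = 2*X³)
w(V, z) = (8192 + z)/(V + z) (w(V, z) = (z + 2*16³)/(V + z) = (z + 2*4096)/(V + z) = (z + 8192)/(V + z) = (8192 + z)/(V + z))
1/(w(-69, -47) + S(-231, -103)) = 1/((8192 - 47)/(-69 - 47) + 32) = 1/(8145/(-116) + 32) = 1/(-1/116*8145 + 32) = 1/(-8145/116 + 32) = 1/(-4433/116) = -116/4433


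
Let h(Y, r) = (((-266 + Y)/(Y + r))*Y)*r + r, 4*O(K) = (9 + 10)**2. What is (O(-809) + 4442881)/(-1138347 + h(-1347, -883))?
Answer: -19815651775/1243958174 ≈ -15.930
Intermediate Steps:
O(K) = 361/4 (O(K) = (9 + 10)**2/4 = (1/4)*19**2 = (1/4)*361 = 361/4)
h(Y, r) = r + Y*r*(-266 + Y)/(Y + r) (h(Y, r) = (((-266 + Y)/(Y + r))*Y)*r + r = (Y*(-266 + Y)/(Y + r))*r + r = Y*r*(-266 + Y)/(Y + r) + r = r + Y*r*(-266 + Y)/(Y + r))
(O(-809) + 4442881)/(-1138347 + h(-1347, -883)) = (361/4 + 4442881)/(-1138347 - 883*(-883 + (-1347)**2 - 265*(-1347))/(-1347 - 883)) = 17771885/(4*(-1138347 - 883*(-883 + 1814409 + 356955)/(-2230))) = 17771885/(4*(-1138347 - 883*(-1/2230)*2170481)) = 17771885/(4*(-1138347 + 1916534723/2230)) = 17771885/(4*(-621979087/2230)) = (17771885/4)*(-2230/621979087) = -19815651775/1243958174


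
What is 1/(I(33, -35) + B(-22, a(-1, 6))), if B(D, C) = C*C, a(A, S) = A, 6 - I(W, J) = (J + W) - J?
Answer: -1/26 ≈ -0.038462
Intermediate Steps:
I(W, J) = 6 - W (I(W, J) = 6 - ((J + W) - J) = 6 - W)
B(D, C) = C²
1/(I(33, -35) + B(-22, a(-1, 6))) = 1/((6 - 1*33) + (-1)²) = 1/((6 - 33) + 1) = 1/(-27 + 1) = 1/(-26) = -1/26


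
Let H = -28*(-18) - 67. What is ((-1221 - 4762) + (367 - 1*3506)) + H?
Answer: -8685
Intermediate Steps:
H = 437 (H = 504 - 67 = 437)
((-1221 - 4762) + (367 - 1*3506)) + H = ((-1221 - 4762) + (367 - 1*3506)) + 437 = (-5983 + (367 - 3506)) + 437 = (-5983 - 3139) + 437 = -9122 + 437 = -8685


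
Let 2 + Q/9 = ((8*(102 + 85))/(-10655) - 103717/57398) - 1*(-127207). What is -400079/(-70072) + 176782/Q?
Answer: 287690647046750633137/49060816347825425736 ≈ 5.8640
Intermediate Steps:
Q = 700148652069663/611575690 (Q = -18 + 9*(((8*(102 + 85))/(-10655) - 103717/57398) - 1*(-127207)) = -18 + 9*(((8*187)*(-1/10655) - 103717*1/57398) + 127207) = -18 + 9*((1496*(-1/10655) - 103717/57398) + 127207) = -18 + 9*((-1496/10655 - 103717/57398) + 127207) = -18 + 9*(-1190972043/611575690 + 127207) = -18 + 9*(77795517825787/611575690) = -18 + 700159660432083/611575690 = 700148652069663/611575690 ≈ 1.1448e+6)
-400079/(-70072) + 176782/Q = -400079/(-70072) + 176782/(700148652069663/611575690) = -400079*(-1/70072) + 176782*(611575690/700148652069663) = 400079/70072 + 108115573629580/700148652069663 = 287690647046750633137/49060816347825425736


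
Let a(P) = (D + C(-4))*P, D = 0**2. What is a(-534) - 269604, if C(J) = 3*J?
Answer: -263196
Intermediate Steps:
D = 0
a(P) = -12*P (a(P) = (0 + 3*(-4))*P = (0 - 12)*P = -12*P)
a(-534) - 269604 = -12*(-534) - 269604 = 6408 - 269604 = -263196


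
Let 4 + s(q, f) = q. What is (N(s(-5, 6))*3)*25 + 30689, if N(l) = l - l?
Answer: 30689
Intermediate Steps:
s(q, f) = -4 + q
N(l) = 0
(N(s(-5, 6))*3)*25 + 30689 = (0*3)*25 + 30689 = 0*25 + 30689 = 0 + 30689 = 30689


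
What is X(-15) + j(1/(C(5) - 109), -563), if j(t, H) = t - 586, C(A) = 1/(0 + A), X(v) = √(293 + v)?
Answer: -318789/544 + √278 ≈ -569.34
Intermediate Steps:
C(A) = 1/A
j(t, H) = -586 + t
X(-15) + j(1/(C(5) - 109), -563) = √(293 - 15) + (-586 + 1/(1/5 - 109)) = √278 + (-586 + 1/(⅕ - 109)) = √278 + (-586 + 1/(-544/5)) = √278 + (-586 - 5/544) = √278 - 318789/544 = -318789/544 + √278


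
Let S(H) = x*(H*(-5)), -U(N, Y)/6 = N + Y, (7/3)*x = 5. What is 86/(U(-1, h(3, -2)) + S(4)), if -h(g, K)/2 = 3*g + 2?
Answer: 301/333 ≈ 0.90390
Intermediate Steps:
x = 15/7 (x = (3/7)*5 = 15/7 ≈ 2.1429)
h(g, K) = -4 - 6*g (h(g, K) = -2*(3*g + 2) = -2*(2 + 3*g) = -4 - 6*g)
U(N, Y) = -6*N - 6*Y (U(N, Y) = -6*(N + Y) = -6*N - 6*Y)
S(H) = -75*H/7 (S(H) = 15*(H*(-5))/7 = 15*(-5*H)/7 = -75*H/7)
86/(U(-1, h(3, -2)) + S(4)) = 86/((-6*(-1) - 6*(-4 - 6*3)) - 75/7*4) = 86/((6 - 6*(-4 - 18)) - 300/7) = 86/((6 - 6*(-22)) - 300/7) = 86/((6 + 132) - 300/7) = 86/(138 - 300/7) = 86/(666/7) = 86*(7/666) = 301/333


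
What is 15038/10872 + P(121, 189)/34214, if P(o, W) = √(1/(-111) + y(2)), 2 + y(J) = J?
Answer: 7519/5436 + I*√111/3797754 ≈ 1.3832 + 2.7742e-6*I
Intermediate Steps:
y(J) = -2 + J
P(o, W) = I*√111/111 (P(o, W) = √(1/(-111) + (-2 + 2)) = √(-1/111 + 0) = √(-1/111) = I*√111/111)
15038/10872 + P(121, 189)/34214 = 15038/10872 + (I*√111/111)/34214 = 15038*(1/10872) + (I*√111/111)*(1/34214) = 7519/5436 + I*√111/3797754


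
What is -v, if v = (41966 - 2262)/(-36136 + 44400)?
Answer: -4963/1033 ≈ -4.8045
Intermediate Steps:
v = 4963/1033 (v = 39704/8264 = 39704*(1/8264) = 4963/1033 ≈ 4.8045)
-v = -1*4963/1033 = -4963/1033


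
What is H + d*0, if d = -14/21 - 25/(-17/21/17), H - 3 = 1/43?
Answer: 130/43 ≈ 3.0233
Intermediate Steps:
H = 130/43 (H = 3 + 1/43 = 130/43 ≈ 3.0233)
d = 1573/3 (d = -14*1/21 - 25/(-17*1/21*(1/17)) = -⅔ - 25/((-17/21*1/17)) = -⅔ - 25/(-1/21) = -⅔ - 25*(-21) = -⅔ + 525 = 1573/3 ≈ 524.33)
H + d*0 = 130/43 + (1573/3)*0 = 130/43 + 0 = 130/43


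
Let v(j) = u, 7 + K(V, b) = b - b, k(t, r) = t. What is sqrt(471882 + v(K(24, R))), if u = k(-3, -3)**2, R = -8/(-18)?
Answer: sqrt(471891) ≈ 686.94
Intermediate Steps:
R = 4/9 (R = -8*(-1/18) = 4/9 ≈ 0.44444)
K(V, b) = -7 (K(V, b) = -7 + (b - b) = -7 + 0 = -7)
u = 9 (u = (-3)**2 = 9)
v(j) = 9
sqrt(471882 + v(K(24, R))) = sqrt(471882 + 9) = sqrt(471891)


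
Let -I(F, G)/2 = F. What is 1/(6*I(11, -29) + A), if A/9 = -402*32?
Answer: -1/115908 ≈ -8.6275e-6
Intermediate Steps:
I(F, G) = -2*F
A = -115776 (A = 9*(-402*32) = 9*(-12864) = -115776)
1/(6*I(11, -29) + A) = 1/(6*(-2*11) - 115776) = 1/(6*(-22) - 115776) = 1/(-132 - 115776) = 1/(-115908) = -1/115908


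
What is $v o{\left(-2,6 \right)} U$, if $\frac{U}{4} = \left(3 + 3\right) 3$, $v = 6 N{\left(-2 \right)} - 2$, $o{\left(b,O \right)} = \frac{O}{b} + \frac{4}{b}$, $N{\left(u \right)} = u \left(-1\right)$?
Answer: $-3600$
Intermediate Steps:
$N{\left(u \right)} = - u$
$o{\left(b,O \right)} = \frac{4}{b} + \frac{O}{b}$
$v = 10$ ($v = 6 \left(\left(-1\right) \left(-2\right)\right) - 2 = 6 \cdot 2 - 2 = 12 - 2 = 10$)
$U = 72$ ($U = 4 \left(3 + 3\right) 3 = 4 \cdot 6 \cdot 3 = 4 \cdot 18 = 72$)
$v o{\left(-2,6 \right)} U = 10 \frac{4 + 6}{-2} \cdot 72 = 10 \left(\left(- \frac{1}{2}\right) 10\right) 72 = 10 \left(-5\right) 72 = \left(-50\right) 72 = -3600$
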